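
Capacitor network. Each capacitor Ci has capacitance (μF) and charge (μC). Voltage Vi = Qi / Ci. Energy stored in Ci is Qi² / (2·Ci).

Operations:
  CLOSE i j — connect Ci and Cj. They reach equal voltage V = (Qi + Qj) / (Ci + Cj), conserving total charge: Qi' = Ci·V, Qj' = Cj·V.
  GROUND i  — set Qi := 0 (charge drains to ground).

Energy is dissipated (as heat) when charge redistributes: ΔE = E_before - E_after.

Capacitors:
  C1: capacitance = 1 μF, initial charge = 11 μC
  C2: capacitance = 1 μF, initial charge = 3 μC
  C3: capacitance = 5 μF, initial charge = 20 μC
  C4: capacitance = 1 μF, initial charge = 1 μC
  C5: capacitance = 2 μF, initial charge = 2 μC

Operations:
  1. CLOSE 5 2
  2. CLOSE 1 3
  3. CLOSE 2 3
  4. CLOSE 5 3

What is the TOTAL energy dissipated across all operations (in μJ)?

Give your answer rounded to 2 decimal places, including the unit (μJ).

Answer: 32.93 μJ

Derivation:
Initial: C1(1μF, Q=11μC, V=11.00V), C2(1μF, Q=3μC, V=3.00V), C3(5μF, Q=20μC, V=4.00V), C4(1μF, Q=1μC, V=1.00V), C5(2μF, Q=2μC, V=1.00V)
Op 1: CLOSE 5-2: Q_total=5.00, C_total=3.00, V=1.67; Q5=3.33, Q2=1.67; dissipated=1.333
Op 2: CLOSE 1-3: Q_total=31.00, C_total=6.00, V=5.17; Q1=5.17, Q3=25.83; dissipated=20.417
Op 3: CLOSE 2-3: Q_total=27.50, C_total=6.00, V=4.58; Q2=4.58, Q3=22.92; dissipated=5.104
Op 4: CLOSE 5-3: Q_total=26.25, C_total=7.00, V=3.75; Q5=7.50, Q3=18.75; dissipated=6.076
Total dissipated: 32.931 μJ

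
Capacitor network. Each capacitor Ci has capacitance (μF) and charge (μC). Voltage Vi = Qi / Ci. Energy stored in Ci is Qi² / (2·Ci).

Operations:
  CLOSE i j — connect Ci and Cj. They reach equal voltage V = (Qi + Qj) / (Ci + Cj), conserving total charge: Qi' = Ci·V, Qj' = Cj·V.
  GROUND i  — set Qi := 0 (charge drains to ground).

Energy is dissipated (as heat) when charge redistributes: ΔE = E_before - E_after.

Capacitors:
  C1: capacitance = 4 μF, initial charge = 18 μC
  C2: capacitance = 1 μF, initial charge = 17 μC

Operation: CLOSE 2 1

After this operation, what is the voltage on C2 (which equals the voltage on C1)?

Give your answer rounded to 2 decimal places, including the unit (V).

Answer: 7.00 V

Derivation:
Initial: C1(4μF, Q=18μC, V=4.50V), C2(1μF, Q=17μC, V=17.00V)
Op 1: CLOSE 2-1: Q_total=35.00, C_total=5.00, V=7.00; Q2=7.00, Q1=28.00; dissipated=62.500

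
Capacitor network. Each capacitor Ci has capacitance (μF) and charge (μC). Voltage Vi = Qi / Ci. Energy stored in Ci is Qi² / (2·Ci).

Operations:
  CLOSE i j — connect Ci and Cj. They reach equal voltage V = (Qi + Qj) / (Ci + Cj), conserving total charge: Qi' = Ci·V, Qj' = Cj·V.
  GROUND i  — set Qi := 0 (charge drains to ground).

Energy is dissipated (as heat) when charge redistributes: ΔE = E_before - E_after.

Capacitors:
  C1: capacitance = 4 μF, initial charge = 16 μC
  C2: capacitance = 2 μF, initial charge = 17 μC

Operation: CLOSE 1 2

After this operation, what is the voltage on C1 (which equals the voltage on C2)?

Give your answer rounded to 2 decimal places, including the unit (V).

Answer: 5.50 V

Derivation:
Initial: C1(4μF, Q=16μC, V=4.00V), C2(2μF, Q=17μC, V=8.50V)
Op 1: CLOSE 1-2: Q_total=33.00, C_total=6.00, V=5.50; Q1=22.00, Q2=11.00; dissipated=13.500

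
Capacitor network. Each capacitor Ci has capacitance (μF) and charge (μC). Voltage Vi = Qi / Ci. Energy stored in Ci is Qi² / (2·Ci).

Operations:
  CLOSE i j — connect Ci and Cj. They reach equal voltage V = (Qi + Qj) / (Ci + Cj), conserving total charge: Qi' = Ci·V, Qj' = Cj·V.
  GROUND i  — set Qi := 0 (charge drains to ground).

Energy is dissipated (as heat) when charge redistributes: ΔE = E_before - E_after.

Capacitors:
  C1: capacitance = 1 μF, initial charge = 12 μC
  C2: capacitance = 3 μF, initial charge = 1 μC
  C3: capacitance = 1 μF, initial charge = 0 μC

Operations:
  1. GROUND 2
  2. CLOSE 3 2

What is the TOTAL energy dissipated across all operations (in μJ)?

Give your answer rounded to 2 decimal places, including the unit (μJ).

Initial: C1(1μF, Q=12μC, V=12.00V), C2(3μF, Q=1μC, V=0.33V), C3(1μF, Q=0μC, V=0.00V)
Op 1: GROUND 2: Q2=0; energy lost=0.167
Op 2: CLOSE 3-2: Q_total=0.00, C_total=4.00, V=0.00; Q3=0.00, Q2=0.00; dissipated=0.000
Total dissipated: 0.167 μJ

Answer: 0.17 μJ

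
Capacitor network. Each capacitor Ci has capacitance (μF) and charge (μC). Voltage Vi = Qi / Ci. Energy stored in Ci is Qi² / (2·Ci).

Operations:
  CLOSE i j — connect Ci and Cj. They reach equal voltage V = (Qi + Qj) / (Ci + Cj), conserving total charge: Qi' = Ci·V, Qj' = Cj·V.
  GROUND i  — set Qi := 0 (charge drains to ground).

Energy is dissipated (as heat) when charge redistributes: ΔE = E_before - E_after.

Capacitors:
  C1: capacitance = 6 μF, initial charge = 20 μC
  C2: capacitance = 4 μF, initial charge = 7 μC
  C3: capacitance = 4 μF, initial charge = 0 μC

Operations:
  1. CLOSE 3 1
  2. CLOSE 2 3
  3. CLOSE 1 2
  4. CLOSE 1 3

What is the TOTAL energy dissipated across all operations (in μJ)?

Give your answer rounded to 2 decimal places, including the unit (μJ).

Initial: C1(6μF, Q=20μC, V=3.33V), C2(4μF, Q=7μC, V=1.75V), C3(4μF, Q=0μC, V=0.00V)
Op 1: CLOSE 3-1: Q_total=20.00, C_total=10.00, V=2.00; Q3=8.00, Q1=12.00; dissipated=13.333
Op 2: CLOSE 2-3: Q_total=15.00, C_total=8.00, V=1.88; Q2=7.50, Q3=7.50; dissipated=0.062
Op 3: CLOSE 1-2: Q_total=19.50, C_total=10.00, V=1.95; Q1=11.70, Q2=7.80; dissipated=0.019
Op 4: CLOSE 1-3: Q_total=19.20, C_total=10.00, V=1.92; Q1=11.52, Q3=7.68; dissipated=0.007
Total dissipated: 13.421 μJ

Answer: 13.42 μJ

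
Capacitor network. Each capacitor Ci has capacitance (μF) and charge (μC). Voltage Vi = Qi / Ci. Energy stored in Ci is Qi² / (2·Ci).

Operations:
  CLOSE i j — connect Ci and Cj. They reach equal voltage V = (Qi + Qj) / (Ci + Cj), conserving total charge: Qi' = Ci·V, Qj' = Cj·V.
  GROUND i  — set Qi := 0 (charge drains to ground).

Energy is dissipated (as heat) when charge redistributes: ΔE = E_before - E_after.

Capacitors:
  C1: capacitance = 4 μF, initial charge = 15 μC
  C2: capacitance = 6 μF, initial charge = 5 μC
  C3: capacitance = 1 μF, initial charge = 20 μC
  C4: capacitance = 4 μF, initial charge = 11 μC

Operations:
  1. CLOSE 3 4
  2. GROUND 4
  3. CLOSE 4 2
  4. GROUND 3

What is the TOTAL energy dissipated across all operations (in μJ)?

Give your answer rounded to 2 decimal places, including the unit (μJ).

Answer: 215.96 μJ

Derivation:
Initial: C1(4μF, Q=15μC, V=3.75V), C2(6μF, Q=5μC, V=0.83V), C3(1μF, Q=20μC, V=20.00V), C4(4μF, Q=11μC, V=2.75V)
Op 1: CLOSE 3-4: Q_total=31.00, C_total=5.00, V=6.20; Q3=6.20, Q4=24.80; dissipated=119.025
Op 2: GROUND 4: Q4=0; energy lost=76.880
Op 3: CLOSE 4-2: Q_total=5.00, C_total=10.00, V=0.50; Q4=2.00, Q2=3.00; dissipated=0.833
Op 4: GROUND 3: Q3=0; energy lost=19.220
Total dissipated: 215.958 μJ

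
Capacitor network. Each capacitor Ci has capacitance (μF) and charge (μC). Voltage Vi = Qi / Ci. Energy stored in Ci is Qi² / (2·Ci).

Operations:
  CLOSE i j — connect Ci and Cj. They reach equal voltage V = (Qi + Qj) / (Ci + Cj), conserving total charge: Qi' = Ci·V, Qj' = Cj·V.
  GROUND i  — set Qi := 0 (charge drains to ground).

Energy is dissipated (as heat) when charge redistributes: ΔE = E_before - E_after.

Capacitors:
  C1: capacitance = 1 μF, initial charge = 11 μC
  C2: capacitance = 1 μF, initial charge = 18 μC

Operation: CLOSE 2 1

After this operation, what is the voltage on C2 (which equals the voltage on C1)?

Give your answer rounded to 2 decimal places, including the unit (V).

Answer: 14.50 V

Derivation:
Initial: C1(1μF, Q=11μC, V=11.00V), C2(1μF, Q=18μC, V=18.00V)
Op 1: CLOSE 2-1: Q_total=29.00, C_total=2.00, V=14.50; Q2=14.50, Q1=14.50; dissipated=12.250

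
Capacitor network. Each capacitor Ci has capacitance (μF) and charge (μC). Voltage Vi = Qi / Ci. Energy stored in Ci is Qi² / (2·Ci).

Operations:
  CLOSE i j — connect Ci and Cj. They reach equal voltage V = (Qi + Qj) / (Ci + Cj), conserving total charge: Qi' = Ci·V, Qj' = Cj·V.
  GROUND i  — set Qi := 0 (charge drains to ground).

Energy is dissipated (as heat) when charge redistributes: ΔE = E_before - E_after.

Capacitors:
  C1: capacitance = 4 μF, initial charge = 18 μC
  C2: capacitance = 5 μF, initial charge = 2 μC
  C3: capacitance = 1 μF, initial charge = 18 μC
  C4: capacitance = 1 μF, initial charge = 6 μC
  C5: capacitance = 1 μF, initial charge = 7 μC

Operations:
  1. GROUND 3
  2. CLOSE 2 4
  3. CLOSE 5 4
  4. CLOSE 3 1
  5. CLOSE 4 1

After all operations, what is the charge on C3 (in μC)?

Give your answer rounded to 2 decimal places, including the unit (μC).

Initial: C1(4μF, Q=18μC, V=4.50V), C2(5μF, Q=2μC, V=0.40V), C3(1μF, Q=18μC, V=18.00V), C4(1μF, Q=6μC, V=6.00V), C5(1μF, Q=7μC, V=7.00V)
Op 1: GROUND 3: Q3=0; energy lost=162.000
Op 2: CLOSE 2-4: Q_total=8.00, C_total=6.00, V=1.33; Q2=6.67, Q4=1.33; dissipated=13.067
Op 3: CLOSE 5-4: Q_total=8.33, C_total=2.00, V=4.17; Q5=4.17, Q4=4.17; dissipated=8.028
Op 4: CLOSE 3-1: Q_total=18.00, C_total=5.00, V=3.60; Q3=3.60, Q1=14.40; dissipated=8.100
Op 5: CLOSE 4-1: Q_total=18.57, C_total=5.00, V=3.71; Q4=3.71, Q1=14.85; dissipated=0.128
Final charges: Q1=14.85, Q2=6.67, Q3=3.60, Q4=3.71, Q5=4.17

Answer: 3.60 μC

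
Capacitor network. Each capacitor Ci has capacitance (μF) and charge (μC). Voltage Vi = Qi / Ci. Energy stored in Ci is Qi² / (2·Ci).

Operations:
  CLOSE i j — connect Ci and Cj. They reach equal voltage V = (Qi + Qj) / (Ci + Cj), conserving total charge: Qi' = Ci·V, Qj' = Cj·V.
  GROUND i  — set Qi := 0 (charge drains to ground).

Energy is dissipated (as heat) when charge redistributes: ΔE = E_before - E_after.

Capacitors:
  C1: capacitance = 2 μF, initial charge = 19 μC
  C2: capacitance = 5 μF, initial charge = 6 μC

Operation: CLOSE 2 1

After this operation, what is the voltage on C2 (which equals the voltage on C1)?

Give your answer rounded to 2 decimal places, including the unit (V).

Answer: 3.57 V

Derivation:
Initial: C1(2μF, Q=19μC, V=9.50V), C2(5μF, Q=6μC, V=1.20V)
Op 1: CLOSE 2-1: Q_total=25.00, C_total=7.00, V=3.57; Q2=17.86, Q1=7.14; dissipated=49.207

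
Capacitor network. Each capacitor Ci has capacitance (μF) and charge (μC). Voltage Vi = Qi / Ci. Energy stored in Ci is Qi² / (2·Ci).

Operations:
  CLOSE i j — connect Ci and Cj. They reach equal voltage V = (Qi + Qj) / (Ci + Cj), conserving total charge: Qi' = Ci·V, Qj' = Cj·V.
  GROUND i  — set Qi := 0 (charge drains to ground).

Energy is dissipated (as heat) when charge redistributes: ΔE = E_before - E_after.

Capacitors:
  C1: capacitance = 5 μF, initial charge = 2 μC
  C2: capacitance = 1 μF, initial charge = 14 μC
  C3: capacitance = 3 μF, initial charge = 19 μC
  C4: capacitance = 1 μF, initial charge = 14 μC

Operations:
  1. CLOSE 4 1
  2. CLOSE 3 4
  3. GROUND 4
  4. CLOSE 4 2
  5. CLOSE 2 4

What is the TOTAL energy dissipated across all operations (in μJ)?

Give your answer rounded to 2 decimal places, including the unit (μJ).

Initial: C1(5μF, Q=2μC, V=0.40V), C2(1μF, Q=14μC, V=14.00V), C3(3μF, Q=19μC, V=6.33V), C4(1μF, Q=14μC, V=14.00V)
Op 1: CLOSE 4-1: Q_total=16.00, C_total=6.00, V=2.67; Q4=2.67, Q1=13.33; dissipated=77.067
Op 2: CLOSE 3-4: Q_total=21.67, C_total=4.00, V=5.42; Q3=16.25, Q4=5.42; dissipated=5.042
Op 3: GROUND 4: Q4=0; energy lost=14.670
Op 4: CLOSE 4-2: Q_total=14.00, C_total=2.00, V=7.00; Q4=7.00, Q2=7.00; dissipated=49.000
Op 5: CLOSE 2-4: Q_total=14.00, C_total=2.00, V=7.00; Q2=7.00, Q4=7.00; dissipated=0.000
Total dissipated: 145.778 μJ

Answer: 145.78 μJ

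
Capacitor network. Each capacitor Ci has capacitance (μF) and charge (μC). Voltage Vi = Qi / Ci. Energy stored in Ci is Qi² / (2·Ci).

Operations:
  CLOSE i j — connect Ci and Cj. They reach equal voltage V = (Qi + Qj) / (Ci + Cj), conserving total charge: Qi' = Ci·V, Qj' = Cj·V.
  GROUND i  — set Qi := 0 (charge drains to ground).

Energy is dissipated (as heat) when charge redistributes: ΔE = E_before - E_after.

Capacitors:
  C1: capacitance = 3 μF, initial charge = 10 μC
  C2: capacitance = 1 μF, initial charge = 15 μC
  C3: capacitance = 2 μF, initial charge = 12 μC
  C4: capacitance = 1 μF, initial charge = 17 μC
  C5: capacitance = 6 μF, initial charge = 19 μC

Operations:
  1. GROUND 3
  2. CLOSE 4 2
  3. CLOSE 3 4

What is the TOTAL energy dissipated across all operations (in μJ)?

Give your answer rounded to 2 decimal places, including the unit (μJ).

Initial: C1(3μF, Q=10μC, V=3.33V), C2(1μF, Q=15μC, V=15.00V), C3(2μF, Q=12μC, V=6.00V), C4(1μF, Q=17μC, V=17.00V), C5(6μF, Q=19μC, V=3.17V)
Op 1: GROUND 3: Q3=0; energy lost=36.000
Op 2: CLOSE 4-2: Q_total=32.00, C_total=2.00, V=16.00; Q4=16.00, Q2=16.00; dissipated=1.000
Op 3: CLOSE 3-4: Q_total=16.00, C_total=3.00, V=5.33; Q3=10.67, Q4=5.33; dissipated=85.333
Total dissipated: 122.333 μJ

Answer: 122.33 μJ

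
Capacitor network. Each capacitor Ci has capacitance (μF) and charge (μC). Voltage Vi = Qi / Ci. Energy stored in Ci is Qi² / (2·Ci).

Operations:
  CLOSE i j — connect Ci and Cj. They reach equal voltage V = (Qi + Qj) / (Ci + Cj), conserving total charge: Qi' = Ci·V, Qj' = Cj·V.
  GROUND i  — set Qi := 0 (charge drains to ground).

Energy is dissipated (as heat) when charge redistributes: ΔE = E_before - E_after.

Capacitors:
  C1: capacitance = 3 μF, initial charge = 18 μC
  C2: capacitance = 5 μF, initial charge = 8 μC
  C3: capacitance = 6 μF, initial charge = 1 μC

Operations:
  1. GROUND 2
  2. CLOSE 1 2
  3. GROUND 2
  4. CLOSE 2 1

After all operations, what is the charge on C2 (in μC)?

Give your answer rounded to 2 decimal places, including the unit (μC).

Initial: C1(3μF, Q=18μC, V=6.00V), C2(5μF, Q=8μC, V=1.60V), C3(6μF, Q=1μC, V=0.17V)
Op 1: GROUND 2: Q2=0; energy lost=6.400
Op 2: CLOSE 1-2: Q_total=18.00, C_total=8.00, V=2.25; Q1=6.75, Q2=11.25; dissipated=33.750
Op 3: GROUND 2: Q2=0; energy lost=12.656
Op 4: CLOSE 2-1: Q_total=6.75, C_total=8.00, V=0.84; Q2=4.22, Q1=2.53; dissipated=4.746
Final charges: Q1=2.53, Q2=4.22, Q3=1.00

Answer: 4.22 μC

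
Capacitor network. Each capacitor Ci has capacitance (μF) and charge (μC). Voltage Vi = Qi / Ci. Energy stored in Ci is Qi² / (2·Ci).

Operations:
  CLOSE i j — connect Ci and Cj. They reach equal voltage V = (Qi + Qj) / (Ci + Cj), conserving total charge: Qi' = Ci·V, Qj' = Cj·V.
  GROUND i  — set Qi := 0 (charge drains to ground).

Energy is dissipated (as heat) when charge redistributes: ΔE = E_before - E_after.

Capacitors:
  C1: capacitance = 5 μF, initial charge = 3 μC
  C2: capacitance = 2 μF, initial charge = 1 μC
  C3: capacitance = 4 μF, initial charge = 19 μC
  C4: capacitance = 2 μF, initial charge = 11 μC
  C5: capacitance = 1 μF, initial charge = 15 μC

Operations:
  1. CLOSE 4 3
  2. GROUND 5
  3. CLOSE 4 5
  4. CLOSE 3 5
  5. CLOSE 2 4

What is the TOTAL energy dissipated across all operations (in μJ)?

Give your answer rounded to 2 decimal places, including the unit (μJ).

Answer: 126.33 μJ

Derivation:
Initial: C1(5μF, Q=3μC, V=0.60V), C2(2μF, Q=1μC, V=0.50V), C3(4μF, Q=19μC, V=4.75V), C4(2μF, Q=11μC, V=5.50V), C5(1μF, Q=15μC, V=15.00V)
Op 1: CLOSE 4-3: Q_total=30.00, C_total=6.00, V=5.00; Q4=10.00, Q3=20.00; dissipated=0.375
Op 2: GROUND 5: Q5=0; energy lost=112.500
Op 3: CLOSE 4-5: Q_total=10.00, C_total=3.00, V=3.33; Q4=6.67, Q5=3.33; dissipated=8.333
Op 4: CLOSE 3-5: Q_total=23.33, C_total=5.00, V=4.67; Q3=18.67, Q5=4.67; dissipated=1.111
Op 5: CLOSE 2-4: Q_total=7.67, C_total=4.00, V=1.92; Q2=3.83, Q4=3.83; dissipated=4.014
Total dissipated: 126.333 μJ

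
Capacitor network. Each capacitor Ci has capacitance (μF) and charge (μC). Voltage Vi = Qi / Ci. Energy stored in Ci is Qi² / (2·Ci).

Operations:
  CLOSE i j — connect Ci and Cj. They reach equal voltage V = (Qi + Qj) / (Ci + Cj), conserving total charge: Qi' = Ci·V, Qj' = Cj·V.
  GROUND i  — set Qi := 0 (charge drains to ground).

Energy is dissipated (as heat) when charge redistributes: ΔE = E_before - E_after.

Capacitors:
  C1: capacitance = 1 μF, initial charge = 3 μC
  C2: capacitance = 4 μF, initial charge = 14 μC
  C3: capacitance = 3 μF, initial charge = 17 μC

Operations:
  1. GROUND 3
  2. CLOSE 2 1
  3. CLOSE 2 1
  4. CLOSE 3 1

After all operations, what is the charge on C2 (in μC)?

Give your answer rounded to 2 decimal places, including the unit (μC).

Answer: 13.60 μC

Derivation:
Initial: C1(1μF, Q=3μC, V=3.00V), C2(4μF, Q=14μC, V=3.50V), C3(3μF, Q=17μC, V=5.67V)
Op 1: GROUND 3: Q3=0; energy lost=48.167
Op 2: CLOSE 2-1: Q_total=17.00, C_total=5.00, V=3.40; Q2=13.60, Q1=3.40; dissipated=0.100
Op 3: CLOSE 2-1: Q_total=17.00, C_total=5.00, V=3.40; Q2=13.60, Q1=3.40; dissipated=0.000
Op 4: CLOSE 3-1: Q_total=3.40, C_total=4.00, V=0.85; Q3=2.55, Q1=0.85; dissipated=4.335
Final charges: Q1=0.85, Q2=13.60, Q3=2.55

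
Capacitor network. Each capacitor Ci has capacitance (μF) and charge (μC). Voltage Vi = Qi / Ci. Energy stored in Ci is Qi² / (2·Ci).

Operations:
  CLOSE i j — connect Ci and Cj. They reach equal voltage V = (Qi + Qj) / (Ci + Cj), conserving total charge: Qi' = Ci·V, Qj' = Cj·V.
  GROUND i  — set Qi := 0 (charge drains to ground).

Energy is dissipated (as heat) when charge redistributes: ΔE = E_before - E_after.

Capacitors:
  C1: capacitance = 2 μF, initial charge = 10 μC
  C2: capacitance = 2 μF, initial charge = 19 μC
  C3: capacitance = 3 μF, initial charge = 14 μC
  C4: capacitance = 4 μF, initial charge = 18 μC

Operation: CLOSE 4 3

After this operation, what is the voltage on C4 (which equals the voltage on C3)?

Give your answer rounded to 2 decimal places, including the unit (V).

Initial: C1(2μF, Q=10μC, V=5.00V), C2(2μF, Q=19μC, V=9.50V), C3(3μF, Q=14μC, V=4.67V), C4(4μF, Q=18μC, V=4.50V)
Op 1: CLOSE 4-3: Q_total=32.00, C_total=7.00, V=4.57; Q4=18.29, Q3=13.71; dissipated=0.024

Answer: 4.57 V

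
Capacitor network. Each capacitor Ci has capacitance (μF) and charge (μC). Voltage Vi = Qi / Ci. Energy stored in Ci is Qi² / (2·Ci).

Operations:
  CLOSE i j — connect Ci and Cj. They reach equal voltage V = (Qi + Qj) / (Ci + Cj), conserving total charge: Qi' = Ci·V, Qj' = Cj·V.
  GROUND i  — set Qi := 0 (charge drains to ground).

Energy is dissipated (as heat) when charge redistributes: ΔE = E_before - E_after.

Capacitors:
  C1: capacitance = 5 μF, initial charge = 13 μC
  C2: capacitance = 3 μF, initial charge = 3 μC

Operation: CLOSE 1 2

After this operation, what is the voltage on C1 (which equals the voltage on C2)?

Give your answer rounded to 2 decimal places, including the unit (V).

Initial: C1(5μF, Q=13μC, V=2.60V), C2(3μF, Q=3μC, V=1.00V)
Op 1: CLOSE 1-2: Q_total=16.00, C_total=8.00, V=2.00; Q1=10.00, Q2=6.00; dissipated=2.400

Answer: 2.00 V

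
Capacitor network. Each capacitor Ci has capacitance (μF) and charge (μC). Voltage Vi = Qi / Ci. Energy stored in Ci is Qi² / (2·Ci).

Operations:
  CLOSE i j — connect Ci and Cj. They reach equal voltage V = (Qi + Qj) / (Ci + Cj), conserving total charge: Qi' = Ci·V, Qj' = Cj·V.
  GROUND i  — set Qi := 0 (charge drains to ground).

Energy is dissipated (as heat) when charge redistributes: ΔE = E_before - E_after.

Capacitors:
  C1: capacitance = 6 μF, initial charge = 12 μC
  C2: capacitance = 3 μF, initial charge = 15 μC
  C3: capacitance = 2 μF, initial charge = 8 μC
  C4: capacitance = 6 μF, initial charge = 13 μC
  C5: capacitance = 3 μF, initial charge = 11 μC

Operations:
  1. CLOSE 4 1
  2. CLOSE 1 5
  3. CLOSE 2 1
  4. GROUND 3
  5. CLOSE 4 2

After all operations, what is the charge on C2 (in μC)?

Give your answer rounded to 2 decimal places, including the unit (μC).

Initial: C1(6μF, Q=12μC, V=2.00V), C2(3μF, Q=15μC, V=5.00V), C3(2μF, Q=8μC, V=4.00V), C4(6μF, Q=13μC, V=2.17V), C5(3μF, Q=11μC, V=3.67V)
Op 1: CLOSE 4-1: Q_total=25.00, C_total=12.00, V=2.08; Q4=12.50, Q1=12.50; dissipated=0.042
Op 2: CLOSE 1-5: Q_total=23.50, C_total=9.00, V=2.61; Q1=15.67, Q5=7.83; dissipated=2.507
Op 3: CLOSE 2-1: Q_total=30.67, C_total=9.00, V=3.41; Q2=10.22, Q1=20.44; dissipated=5.707
Op 4: GROUND 3: Q3=0; energy lost=16.000
Op 5: CLOSE 4-2: Q_total=22.72, C_total=9.00, V=2.52; Q4=15.15, Q2=7.57; dissipated=1.753
Final charges: Q1=20.44, Q2=7.57, Q3=0.00, Q4=15.15, Q5=7.83

Answer: 7.57 μC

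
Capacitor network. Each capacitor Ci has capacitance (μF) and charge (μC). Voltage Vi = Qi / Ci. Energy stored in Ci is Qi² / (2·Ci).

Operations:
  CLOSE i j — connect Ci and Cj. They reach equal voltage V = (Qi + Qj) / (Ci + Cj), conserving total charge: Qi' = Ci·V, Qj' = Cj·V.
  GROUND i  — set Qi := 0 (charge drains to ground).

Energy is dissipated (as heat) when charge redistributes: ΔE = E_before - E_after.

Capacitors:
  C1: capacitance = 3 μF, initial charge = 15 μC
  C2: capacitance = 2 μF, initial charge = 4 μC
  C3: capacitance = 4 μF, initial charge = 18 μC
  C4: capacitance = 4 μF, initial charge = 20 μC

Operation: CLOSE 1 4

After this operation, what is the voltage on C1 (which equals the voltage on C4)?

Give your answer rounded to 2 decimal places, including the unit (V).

Answer: 5.00 V

Derivation:
Initial: C1(3μF, Q=15μC, V=5.00V), C2(2μF, Q=4μC, V=2.00V), C3(4μF, Q=18μC, V=4.50V), C4(4μF, Q=20μC, V=5.00V)
Op 1: CLOSE 1-4: Q_total=35.00, C_total=7.00, V=5.00; Q1=15.00, Q4=20.00; dissipated=0.000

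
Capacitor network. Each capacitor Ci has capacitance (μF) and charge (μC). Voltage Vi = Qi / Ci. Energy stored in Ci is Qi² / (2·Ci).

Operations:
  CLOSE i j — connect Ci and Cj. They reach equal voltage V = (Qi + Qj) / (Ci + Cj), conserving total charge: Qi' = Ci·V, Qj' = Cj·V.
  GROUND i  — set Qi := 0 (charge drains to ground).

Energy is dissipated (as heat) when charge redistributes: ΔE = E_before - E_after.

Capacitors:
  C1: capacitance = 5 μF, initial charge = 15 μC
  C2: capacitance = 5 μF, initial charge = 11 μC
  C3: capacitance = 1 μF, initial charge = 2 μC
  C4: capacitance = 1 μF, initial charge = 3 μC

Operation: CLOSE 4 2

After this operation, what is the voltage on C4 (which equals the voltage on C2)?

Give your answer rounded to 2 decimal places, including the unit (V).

Initial: C1(5μF, Q=15μC, V=3.00V), C2(5μF, Q=11μC, V=2.20V), C3(1μF, Q=2μC, V=2.00V), C4(1μF, Q=3μC, V=3.00V)
Op 1: CLOSE 4-2: Q_total=14.00, C_total=6.00, V=2.33; Q4=2.33, Q2=11.67; dissipated=0.267

Answer: 2.33 V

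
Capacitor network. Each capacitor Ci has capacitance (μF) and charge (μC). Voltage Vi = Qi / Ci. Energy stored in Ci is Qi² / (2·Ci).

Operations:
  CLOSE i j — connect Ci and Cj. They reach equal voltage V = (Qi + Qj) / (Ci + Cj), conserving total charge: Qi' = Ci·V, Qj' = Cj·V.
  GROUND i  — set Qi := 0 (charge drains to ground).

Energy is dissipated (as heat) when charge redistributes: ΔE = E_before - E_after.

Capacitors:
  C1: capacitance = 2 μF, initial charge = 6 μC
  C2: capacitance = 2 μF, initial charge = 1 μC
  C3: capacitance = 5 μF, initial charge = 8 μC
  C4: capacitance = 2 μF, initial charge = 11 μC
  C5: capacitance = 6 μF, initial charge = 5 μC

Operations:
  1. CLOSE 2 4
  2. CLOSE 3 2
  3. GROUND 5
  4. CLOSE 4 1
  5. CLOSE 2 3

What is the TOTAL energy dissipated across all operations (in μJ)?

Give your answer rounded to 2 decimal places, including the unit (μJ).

Answer: 15.98 μJ

Derivation:
Initial: C1(2μF, Q=6μC, V=3.00V), C2(2μF, Q=1μC, V=0.50V), C3(5μF, Q=8μC, V=1.60V), C4(2μF, Q=11μC, V=5.50V), C5(6μF, Q=5μC, V=0.83V)
Op 1: CLOSE 2-4: Q_total=12.00, C_total=4.00, V=3.00; Q2=6.00, Q4=6.00; dissipated=12.500
Op 2: CLOSE 3-2: Q_total=14.00, C_total=7.00, V=2.00; Q3=10.00, Q2=4.00; dissipated=1.400
Op 3: GROUND 5: Q5=0; energy lost=2.083
Op 4: CLOSE 4-1: Q_total=12.00, C_total=4.00, V=3.00; Q4=6.00, Q1=6.00; dissipated=0.000
Op 5: CLOSE 2-3: Q_total=14.00, C_total=7.00, V=2.00; Q2=4.00, Q3=10.00; dissipated=0.000
Total dissipated: 15.983 μJ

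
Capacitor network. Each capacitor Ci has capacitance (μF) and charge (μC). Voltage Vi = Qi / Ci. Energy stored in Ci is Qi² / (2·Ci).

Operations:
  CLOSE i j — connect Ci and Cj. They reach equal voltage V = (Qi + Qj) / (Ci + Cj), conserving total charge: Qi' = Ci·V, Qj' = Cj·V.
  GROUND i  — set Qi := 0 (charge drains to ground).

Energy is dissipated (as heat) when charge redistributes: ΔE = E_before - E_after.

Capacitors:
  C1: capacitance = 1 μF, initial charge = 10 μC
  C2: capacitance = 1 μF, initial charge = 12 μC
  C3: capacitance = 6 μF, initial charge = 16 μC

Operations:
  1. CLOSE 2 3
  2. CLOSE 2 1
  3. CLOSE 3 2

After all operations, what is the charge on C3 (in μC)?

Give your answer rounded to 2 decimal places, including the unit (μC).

Initial: C1(1μF, Q=10μC, V=10.00V), C2(1μF, Q=12μC, V=12.00V), C3(6μF, Q=16μC, V=2.67V)
Op 1: CLOSE 2-3: Q_total=28.00, C_total=7.00, V=4.00; Q2=4.00, Q3=24.00; dissipated=37.333
Op 2: CLOSE 2-1: Q_total=14.00, C_total=2.00, V=7.00; Q2=7.00, Q1=7.00; dissipated=9.000
Op 3: CLOSE 3-2: Q_total=31.00, C_total=7.00, V=4.43; Q3=26.57, Q2=4.43; dissipated=3.857
Final charges: Q1=7.00, Q2=4.43, Q3=26.57

Answer: 26.57 μC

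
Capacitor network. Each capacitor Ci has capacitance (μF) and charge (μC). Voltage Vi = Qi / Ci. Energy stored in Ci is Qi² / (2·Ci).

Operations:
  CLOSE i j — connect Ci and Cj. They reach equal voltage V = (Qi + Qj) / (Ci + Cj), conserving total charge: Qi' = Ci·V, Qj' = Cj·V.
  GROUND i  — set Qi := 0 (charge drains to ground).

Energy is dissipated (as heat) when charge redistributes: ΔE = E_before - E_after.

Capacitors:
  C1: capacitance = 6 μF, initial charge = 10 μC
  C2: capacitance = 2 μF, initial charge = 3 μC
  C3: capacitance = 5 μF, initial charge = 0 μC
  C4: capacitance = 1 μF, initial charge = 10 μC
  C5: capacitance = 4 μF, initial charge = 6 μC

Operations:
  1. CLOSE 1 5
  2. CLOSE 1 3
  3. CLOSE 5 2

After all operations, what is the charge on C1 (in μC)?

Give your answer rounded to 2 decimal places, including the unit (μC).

Initial: C1(6μF, Q=10μC, V=1.67V), C2(2μF, Q=3μC, V=1.50V), C3(5μF, Q=0μC, V=0.00V), C4(1μF, Q=10μC, V=10.00V), C5(4μF, Q=6μC, V=1.50V)
Op 1: CLOSE 1-5: Q_total=16.00, C_total=10.00, V=1.60; Q1=9.60, Q5=6.40; dissipated=0.033
Op 2: CLOSE 1-3: Q_total=9.60, C_total=11.00, V=0.87; Q1=5.24, Q3=4.36; dissipated=3.491
Op 3: CLOSE 5-2: Q_total=9.40, C_total=6.00, V=1.57; Q5=6.27, Q2=3.13; dissipated=0.007
Final charges: Q1=5.24, Q2=3.13, Q3=4.36, Q4=10.00, Q5=6.27

Answer: 5.24 μC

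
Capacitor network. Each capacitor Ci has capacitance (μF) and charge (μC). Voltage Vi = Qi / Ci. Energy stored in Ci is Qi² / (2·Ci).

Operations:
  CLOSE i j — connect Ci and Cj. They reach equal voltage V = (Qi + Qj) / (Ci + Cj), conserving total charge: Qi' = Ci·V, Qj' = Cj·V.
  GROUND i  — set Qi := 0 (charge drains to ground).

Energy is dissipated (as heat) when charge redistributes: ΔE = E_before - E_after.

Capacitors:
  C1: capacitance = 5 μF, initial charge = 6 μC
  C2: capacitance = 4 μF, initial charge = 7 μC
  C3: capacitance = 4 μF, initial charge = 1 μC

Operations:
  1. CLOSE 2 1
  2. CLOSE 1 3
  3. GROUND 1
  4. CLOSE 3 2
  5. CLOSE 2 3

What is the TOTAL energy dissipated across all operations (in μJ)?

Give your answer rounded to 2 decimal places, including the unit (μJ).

Initial: C1(5μF, Q=6μC, V=1.20V), C2(4μF, Q=7μC, V=1.75V), C3(4μF, Q=1μC, V=0.25V)
Op 1: CLOSE 2-1: Q_total=13.00, C_total=9.00, V=1.44; Q2=5.78, Q1=7.22; dissipated=0.336
Op 2: CLOSE 1-3: Q_total=8.22, C_total=9.00, V=0.91; Q1=4.57, Q3=3.65; dissipated=1.585
Op 3: GROUND 1: Q1=0; energy lost=2.087
Op 4: CLOSE 3-2: Q_total=9.43, C_total=8.00, V=1.18; Q3=4.72, Q2=4.72; dissipated=0.282
Op 5: CLOSE 2-3: Q_total=9.43, C_total=8.00, V=1.18; Q2=4.72, Q3=4.72; dissipated=0.000
Total dissipated: 4.290 μJ

Answer: 4.29 μJ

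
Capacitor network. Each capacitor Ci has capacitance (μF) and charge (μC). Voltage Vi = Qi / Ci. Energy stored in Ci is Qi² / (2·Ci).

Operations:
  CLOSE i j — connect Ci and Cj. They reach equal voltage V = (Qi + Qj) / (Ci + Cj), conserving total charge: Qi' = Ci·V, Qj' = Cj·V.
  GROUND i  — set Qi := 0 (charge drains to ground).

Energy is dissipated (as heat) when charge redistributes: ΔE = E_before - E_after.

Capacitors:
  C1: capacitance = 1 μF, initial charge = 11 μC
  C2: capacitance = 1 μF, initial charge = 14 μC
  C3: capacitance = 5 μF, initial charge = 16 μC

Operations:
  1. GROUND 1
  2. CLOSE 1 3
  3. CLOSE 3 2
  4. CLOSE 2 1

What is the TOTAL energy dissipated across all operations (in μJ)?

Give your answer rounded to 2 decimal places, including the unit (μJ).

Answer: 119.18 μJ

Derivation:
Initial: C1(1μF, Q=11μC, V=11.00V), C2(1μF, Q=14μC, V=14.00V), C3(5μF, Q=16μC, V=3.20V)
Op 1: GROUND 1: Q1=0; energy lost=60.500
Op 2: CLOSE 1-3: Q_total=16.00, C_total=6.00, V=2.67; Q1=2.67, Q3=13.33; dissipated=4.267
Op 3: CLOSE 3-2: Q_total=27.33, C_total=6.00, V=4.56; Q3=22.78, Q2=4.56; dissipated=53.519
Op 4: CLOSE 2-1: Q_total=7.22, C_total=2.00, V=3.61; Q2=3.61, Q1=3.61; dissipated=0.892
Total dissipated: 119.177 μJ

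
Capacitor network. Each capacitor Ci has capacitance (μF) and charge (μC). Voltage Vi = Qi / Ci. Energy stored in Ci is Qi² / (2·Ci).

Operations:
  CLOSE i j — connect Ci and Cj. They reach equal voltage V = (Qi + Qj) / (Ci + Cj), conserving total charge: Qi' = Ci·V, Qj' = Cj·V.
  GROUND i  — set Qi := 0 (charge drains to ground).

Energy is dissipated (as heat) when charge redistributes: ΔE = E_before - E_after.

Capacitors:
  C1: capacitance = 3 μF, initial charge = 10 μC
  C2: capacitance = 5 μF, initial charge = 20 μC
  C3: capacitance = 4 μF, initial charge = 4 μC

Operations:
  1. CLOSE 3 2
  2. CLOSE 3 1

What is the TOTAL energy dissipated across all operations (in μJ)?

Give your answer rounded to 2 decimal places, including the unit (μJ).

Answer: 10.38 μJ

Derivation:
Initial: C1(3μF, Q=10μC, V=3.33V), C2(5μF, Q=20μC, V=4.00V), C3(4μF, Q=4μC, V=1.00V)
Op 1: CLOSE 3-2: Q_total=24.00, C_total=9.00, V=2.67; Q3=10.67, Q2=13.33; dissipated=10.000
Op 2: CLOSE 3-1: Q_total=20.67, C_total=7.00, V=2.95; Q3=11.81, Q1=8.86; dissipated=0.381
Total dissipated: 10.381 μJ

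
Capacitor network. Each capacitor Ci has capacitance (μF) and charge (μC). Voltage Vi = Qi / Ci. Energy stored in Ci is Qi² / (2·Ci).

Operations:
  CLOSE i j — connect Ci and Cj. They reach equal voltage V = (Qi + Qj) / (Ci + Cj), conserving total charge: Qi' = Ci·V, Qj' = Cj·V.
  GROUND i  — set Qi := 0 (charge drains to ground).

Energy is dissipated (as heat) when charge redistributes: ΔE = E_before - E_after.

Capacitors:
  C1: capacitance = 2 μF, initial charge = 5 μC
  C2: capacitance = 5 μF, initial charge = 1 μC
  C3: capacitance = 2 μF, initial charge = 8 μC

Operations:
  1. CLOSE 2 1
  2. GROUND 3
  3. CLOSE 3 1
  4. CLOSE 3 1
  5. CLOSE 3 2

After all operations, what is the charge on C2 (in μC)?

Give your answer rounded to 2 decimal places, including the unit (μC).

Answer: 3.67 μC

Derivation:
Initial: C1(2μF, Q=5μC, V=2.50V), C2(5μF, Q=1μC, V=0.20V), C3(2μF, Q=8μC, V=4.00V)
Op 1: CLOSE 2-1: Q_total=6.00, C_total=7.00, V=0.86; Q2=4.29, Q1=1.71; dissipated=3.779
Op 2: GROUND 3: Q3=0; energy lost=16.000
Op 3: CLOSE 3-1: Q_total=1.71, C_total=4.00, V=0.43; Q3=0.86, Q1=0.86; dissipated=0.367
Op 4: CLOSE 3-1: Q_total=1.71, C_total=4.00, V=0.43; Q3=0.86, Q1=0.86; dissipated=0.000
Op 5: CLOSE 3-2: Q_total=5.14, C_total=7.00, V=0.73; Q3=1.47, Q2=3.67; dissipated=0.131
Final charges: Q1=0.86, Q2=3.67, Q3=1.47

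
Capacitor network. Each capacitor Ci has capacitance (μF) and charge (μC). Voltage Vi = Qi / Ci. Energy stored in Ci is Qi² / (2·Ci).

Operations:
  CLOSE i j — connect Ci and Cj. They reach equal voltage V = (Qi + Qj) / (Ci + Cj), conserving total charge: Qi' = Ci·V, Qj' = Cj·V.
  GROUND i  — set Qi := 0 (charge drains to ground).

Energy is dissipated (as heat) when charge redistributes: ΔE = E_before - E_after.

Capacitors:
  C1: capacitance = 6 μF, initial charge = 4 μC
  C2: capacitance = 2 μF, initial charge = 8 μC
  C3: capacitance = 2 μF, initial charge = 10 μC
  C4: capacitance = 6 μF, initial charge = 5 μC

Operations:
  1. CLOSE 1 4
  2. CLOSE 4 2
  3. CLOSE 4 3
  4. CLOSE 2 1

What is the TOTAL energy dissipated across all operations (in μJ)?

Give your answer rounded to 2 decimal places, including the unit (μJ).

Answer: 17.32 μJ

Derivation:
Initial: C1(6μF, Q=4μC, V=0.67V), C2(2μF, Q=8μC, V=4.00V), C3(2μF, Q=10μC, V=5.00V), C4(6μF, Q=5μC, V=0.83V)
Op 1: CLOSE 1-4: Q_total=9.00, C_total=12.00, V=0.75; Q1=4.50, Q4=4.50; dissipated=0.042
Op 2: CLOSE 4-2: Q_total=12.50, C_total=8.00, V=1.56; Q4=9.38, Q2=3.12; dissipated=7.922
Op 3: CLOSE 4-3: Q_total=19.38, C_total=8.00, V=2.42; Q4=14.53, Q3=4.84; dissipated=8.862
Op 4: CLOSE 2-1: Q_total=7.62, C_total=8.00, V=0.95; Q2=1.91, Q1=5.72; dissipated=0.495
Total dissipated: 17.321 μJ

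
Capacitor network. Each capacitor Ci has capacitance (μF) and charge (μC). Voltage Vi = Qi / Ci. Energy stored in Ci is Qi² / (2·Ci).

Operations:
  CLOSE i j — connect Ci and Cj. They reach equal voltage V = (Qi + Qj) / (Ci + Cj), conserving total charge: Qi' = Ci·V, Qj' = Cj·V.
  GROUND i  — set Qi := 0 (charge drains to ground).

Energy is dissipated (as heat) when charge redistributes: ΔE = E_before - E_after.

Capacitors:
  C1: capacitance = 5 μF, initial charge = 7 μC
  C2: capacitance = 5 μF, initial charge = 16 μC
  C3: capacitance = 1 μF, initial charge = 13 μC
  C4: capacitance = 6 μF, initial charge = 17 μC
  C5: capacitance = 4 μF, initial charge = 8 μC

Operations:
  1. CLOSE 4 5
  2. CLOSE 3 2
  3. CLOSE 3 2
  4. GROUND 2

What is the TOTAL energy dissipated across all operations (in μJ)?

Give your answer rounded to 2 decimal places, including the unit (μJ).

Answer: 99.25 μJ

Derivation:
Initial: C1(5μF, Q=7μC, V=1.40V), C2(5μF, Q=16μC, V=3.20V), C3(1μF, Q=13μC, V=13.00V), C4(6μF, Q=17μC, V=2.83V), C5(4μF, Q=8μC, V=2.00V)
Op 1: CLOSE 4-5: Q_total=25.00, C_total=10.00, V=2.50; Q4=15.00, Q5=10.00; dissipated=0.833
Op 2: CLOSE 3-2: Q_total=29.00, C_total=6.00, V=4.83; Q3=4.83, Q2=24.17; dissipated=40.017
Op 3: CLOSE 3-2: Q_total=29.00, C_total=6.00, V=4.83; Q3=4.83, Q2=24.17; dissipated=0.000
Op 4: GROUND 2: Q2=0; energy lost=58.403
Total dissipated: 99.253 μJ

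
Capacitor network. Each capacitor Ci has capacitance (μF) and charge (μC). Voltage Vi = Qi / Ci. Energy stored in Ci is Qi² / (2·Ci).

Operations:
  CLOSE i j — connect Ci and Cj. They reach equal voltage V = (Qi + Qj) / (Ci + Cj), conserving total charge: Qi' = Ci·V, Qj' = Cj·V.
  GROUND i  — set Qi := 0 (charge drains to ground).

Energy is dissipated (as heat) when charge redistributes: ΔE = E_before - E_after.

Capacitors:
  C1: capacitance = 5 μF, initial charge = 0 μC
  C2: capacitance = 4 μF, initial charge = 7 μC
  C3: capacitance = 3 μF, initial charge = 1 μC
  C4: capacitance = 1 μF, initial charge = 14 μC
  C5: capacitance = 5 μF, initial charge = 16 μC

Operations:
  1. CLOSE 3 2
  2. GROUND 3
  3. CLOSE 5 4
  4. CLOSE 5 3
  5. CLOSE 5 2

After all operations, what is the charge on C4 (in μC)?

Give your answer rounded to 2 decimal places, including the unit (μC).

Answer: 5.00 μC

Derivation:
Initial: C1(5μF, Q=0μC, V=0.00V), C2(4μF, Q=7μC, V=1.75V), C3(3μF, Q=1μC, V=0.33V), C4(1μF, Q=14μC, V=14.00V), C5(5μF, Q=16μC, V=3.20V)
Op 1: CLOSE 3-2: Q_total=8.00, C_total=7.00, V=1.14; Q3=3.43, Q2=4.57; dissipated=1.720
Op 2: GROUND 3: Q3=0; energy lost=1.959
Op 3: CLOSE 5-4: Q_total=30.00, C_total=6.00, V=5.00; Q5=25.00, Q4=5.00; dissipated=48.600
Op 4: CLOSE 5-3: Q_total=25.00, C_total=8.00, V=3.12; Q5=15.62, Q3=9.38; dissipated=23.438
Op 5: CLOSE 5-2: Q_total=20.20, C_total=9.00, V=2.24; Q5=11.22, Q2=8.98; dissipated=4.365
Final charges: Q1=0.00, Q2=8.98, Q3=9.38, Q4=5.00, Q5=11.22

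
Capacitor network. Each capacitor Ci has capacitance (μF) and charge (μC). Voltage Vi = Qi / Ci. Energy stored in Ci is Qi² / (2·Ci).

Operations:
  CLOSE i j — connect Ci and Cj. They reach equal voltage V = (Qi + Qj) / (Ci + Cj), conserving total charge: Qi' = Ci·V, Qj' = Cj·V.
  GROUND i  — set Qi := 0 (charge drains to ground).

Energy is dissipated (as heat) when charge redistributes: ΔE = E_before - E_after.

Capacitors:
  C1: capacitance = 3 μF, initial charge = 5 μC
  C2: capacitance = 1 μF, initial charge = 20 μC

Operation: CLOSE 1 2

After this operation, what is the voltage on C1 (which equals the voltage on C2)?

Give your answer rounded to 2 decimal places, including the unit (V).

Answer: 6.25 V

Derivation:
Initial: C1(3μF, Q=5μC, V=1.67V), C2(1μF, Q=20μC, V=20.00V)
Op 1: CLOSE 1-2: Q_total=25.00, C_total=4.00, V=6.25; Q1=18.75, Q2=6.25; dissipated=126.042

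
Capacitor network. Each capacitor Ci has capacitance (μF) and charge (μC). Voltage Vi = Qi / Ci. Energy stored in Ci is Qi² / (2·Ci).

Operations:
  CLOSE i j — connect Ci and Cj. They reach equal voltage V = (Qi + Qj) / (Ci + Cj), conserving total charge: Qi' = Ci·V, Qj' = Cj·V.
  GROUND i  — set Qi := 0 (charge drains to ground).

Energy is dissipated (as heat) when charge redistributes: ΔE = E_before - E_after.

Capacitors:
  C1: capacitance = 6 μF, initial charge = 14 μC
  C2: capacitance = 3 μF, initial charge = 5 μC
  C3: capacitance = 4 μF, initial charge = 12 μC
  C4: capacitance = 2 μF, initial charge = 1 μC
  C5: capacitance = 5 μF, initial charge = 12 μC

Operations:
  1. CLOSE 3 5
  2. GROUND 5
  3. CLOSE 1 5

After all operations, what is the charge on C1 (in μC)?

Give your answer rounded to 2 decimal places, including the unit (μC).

Answer: 7.64 μC

Derivation:
Initial: C1(6μF, Q=14μC, V=2.33V), C2(3μF, Q=5μC, V=1.67V), C3(4μF, Q=12μC, V=3.00V), C4(2μF, Q=1μC, V=0.50V), C5(5μF, Q=12μC, V=2.40V)
Op 1: CLOSE 3-5: Q_total=24.00, C_total=9.00, V=2.67; Q3=10.67, Q5=13.33; dissipated=0.400
Op 2: GROUND 5: Q5=0; energy lost=17.778
Op 3: CLOSE 1-5: Q_total=14.00, C_total=11.00, V=1.27; Q1=7.64, Q5=6.36; dissipated=7.424
Final charges: Q1=7.64, Q2=5.00, Q3=10.67, Q4=1.00, Q5=6.36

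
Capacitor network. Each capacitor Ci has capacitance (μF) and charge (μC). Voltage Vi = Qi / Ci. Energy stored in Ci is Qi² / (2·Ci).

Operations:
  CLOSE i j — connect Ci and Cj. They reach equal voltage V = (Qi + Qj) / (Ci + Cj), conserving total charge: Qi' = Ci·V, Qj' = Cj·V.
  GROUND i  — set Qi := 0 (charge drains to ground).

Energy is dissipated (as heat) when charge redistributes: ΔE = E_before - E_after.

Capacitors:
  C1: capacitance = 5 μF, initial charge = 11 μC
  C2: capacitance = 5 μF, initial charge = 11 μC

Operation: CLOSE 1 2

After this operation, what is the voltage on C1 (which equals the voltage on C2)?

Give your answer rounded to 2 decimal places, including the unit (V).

Answer: 2.20 V

Derivation:
Initial: C1(5μF, Q=11μC, V=2.20V), C2(5μF, Q=11μC, V=2.20V)
Op 1: CLOSE 1-2: Q_total=22.00, C_total=10.00, V=2.20; Q1=11.00, Q2=11.00; dissipated=0.000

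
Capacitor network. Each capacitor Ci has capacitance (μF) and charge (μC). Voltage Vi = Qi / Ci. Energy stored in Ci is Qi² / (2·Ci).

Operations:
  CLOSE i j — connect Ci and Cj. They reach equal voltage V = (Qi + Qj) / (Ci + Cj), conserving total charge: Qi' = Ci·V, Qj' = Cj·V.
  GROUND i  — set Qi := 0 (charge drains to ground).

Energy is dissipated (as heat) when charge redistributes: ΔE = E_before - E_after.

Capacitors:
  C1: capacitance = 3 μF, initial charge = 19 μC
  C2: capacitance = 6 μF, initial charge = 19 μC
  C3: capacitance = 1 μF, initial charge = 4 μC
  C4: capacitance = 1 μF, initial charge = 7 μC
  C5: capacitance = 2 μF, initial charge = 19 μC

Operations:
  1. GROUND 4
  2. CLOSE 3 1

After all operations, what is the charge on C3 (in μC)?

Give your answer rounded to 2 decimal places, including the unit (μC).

Answer: 5.75 μC

Derivation:
Initial: C1(3μF, Q=19μC, V=6.33V), C2(6μF, Q=19μC, V=3.17V), C3(1μF, Q=4μC, V=4.00V), C4(1μF, Q=7μC, V=7.00V), C5(2μF, Q=19μC, V=9.50V)
Op 1: GROUND 4: Q4=0; energy lost=24.500
Op 2: CLOSE 3-1: Q_total=23.00, C_total=4.00, V=5.75; Q3=5.75, Q1=17.25; dissipated=2.042
Final charges: Q1=17.25, Q2=19.00, Q3=5.75, Q4=0.00, Q5=19.00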